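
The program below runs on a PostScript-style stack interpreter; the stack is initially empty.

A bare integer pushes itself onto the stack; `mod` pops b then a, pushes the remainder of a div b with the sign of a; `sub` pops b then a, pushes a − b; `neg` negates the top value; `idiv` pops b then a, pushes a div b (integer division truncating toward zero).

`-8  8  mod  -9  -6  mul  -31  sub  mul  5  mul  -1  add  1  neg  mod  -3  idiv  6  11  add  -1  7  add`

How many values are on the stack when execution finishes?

-8   : [-8]
8    : [-8, 8]
mod  : [0]
-9   : [0, -9]
-6   : [0, -9, -6]
mul  : [0, 54]
-31  : [0, 54, -31]
sub  : [0, 85]
mul  : [0]
5    : [0, 5]
mul  : [0]
-1   : [0, -1]
add  : [-1]
1    : [-1, 1]
neg  : [-1, -1]
mod  : [0]
-3   : [0, -3]
idiv : [0]
6    : [0, 6]
11   : [0, 6, 11]
add  : [0, 17]
-1   : [0, 17, -1]
7    : [0, 17, -1, 7]
add  : [0, 17, 6]

3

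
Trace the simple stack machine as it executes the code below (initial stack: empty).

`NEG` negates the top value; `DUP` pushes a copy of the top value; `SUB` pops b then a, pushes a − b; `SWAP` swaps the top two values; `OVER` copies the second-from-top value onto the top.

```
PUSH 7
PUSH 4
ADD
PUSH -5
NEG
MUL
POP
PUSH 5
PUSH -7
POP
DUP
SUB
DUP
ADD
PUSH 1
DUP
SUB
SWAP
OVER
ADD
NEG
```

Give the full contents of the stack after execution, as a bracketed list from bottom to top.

[0, 0]

PUSH 7  → [7]
PUSH 4  → [7, 4]
ADD     → [11]
PUSH -5 → [11, -5]
NEG     → [11, 5]
MUL     → [55]
POP     → []
PUSH 5  → [5]
PUSH -7 → [5, -7]
POP     → [5]
DUP     → [5, 5]
SUB     → [0]
DUP     → [0, 0]
ADD     → [0]
PUSH 1  → [0, 1]
DUP     → [0, 1, 1]
SUB     → [0, 0]
SWAP    → [0, 0]
OVER    → [0, 0, 0]
ADD     → [0, 0]
NEG     → [0, 0]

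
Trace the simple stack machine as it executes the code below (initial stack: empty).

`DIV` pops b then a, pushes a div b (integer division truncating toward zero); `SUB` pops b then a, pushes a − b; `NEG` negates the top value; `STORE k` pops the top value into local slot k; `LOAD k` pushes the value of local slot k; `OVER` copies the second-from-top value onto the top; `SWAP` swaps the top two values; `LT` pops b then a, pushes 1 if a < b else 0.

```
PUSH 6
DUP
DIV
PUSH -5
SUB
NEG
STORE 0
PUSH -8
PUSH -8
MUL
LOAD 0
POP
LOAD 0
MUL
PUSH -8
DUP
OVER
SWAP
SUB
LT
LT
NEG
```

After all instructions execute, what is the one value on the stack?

-1

PUSH 6   6
DUP      6 6
DIV      1
PUSH -5  1 -5
SUB      6
NEG      -6
STORE 0  (empty)
PUSH -8  -8
PUSH -8  -8 -8
MUL      64
LOAD 0   64 -6
POP      64
LOAD 0   64 -6
MUL      -384
PUSH -8  -384 -8
DUP      -384 -8 -8
OVER     -384 -8 -8 -8
SWAP     -384 -8 -8 -8
SUB      -384 -8 0
LT       -384 1
LT       1
NEG      -1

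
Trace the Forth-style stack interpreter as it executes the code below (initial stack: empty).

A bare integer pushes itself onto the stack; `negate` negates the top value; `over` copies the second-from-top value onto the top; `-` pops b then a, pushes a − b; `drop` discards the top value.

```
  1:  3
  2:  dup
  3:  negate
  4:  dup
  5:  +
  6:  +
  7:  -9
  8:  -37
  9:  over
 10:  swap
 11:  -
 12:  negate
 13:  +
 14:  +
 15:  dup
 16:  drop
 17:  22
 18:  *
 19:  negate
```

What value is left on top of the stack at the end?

3       3
dup     3 3
negate  3 -3
dup     3 -3 -3
+       3 -6
+       -3
-9      -3 -9
-37     -3 -9 -37
over    -3 -9 -37 -9
swap    -3 -9 -9 -37
-       -3 -9 28
negate  -3 -9 -28
+       -3 -37
+       -40
dup     -40 -40
drop    -40
22      -40 22
*       -880
negate  880

880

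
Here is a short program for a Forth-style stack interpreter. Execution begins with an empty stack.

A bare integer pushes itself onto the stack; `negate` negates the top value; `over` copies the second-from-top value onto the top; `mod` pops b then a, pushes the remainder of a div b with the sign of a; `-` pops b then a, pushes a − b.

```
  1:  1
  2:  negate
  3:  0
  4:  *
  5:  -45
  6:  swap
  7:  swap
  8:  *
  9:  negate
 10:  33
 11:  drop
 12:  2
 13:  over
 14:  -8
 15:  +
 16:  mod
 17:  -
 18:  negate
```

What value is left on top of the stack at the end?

1      → [1]
negate → [-1]
0      → [-1, 0]
*      → [0]
-45    → [0, -45]
swap   → [-45, 0]
swap   → [0, -45]
*      → [0]
negate → [0]
33     → [0, 33]
drop   → [0]
2      → [0, 2]
over   → [0, 2, 0]
-8     → [0, 2, 0, -8]
+      → [0, 2, -8]
mod    → [0, 2]
-      → [-2]
negate → [2]

2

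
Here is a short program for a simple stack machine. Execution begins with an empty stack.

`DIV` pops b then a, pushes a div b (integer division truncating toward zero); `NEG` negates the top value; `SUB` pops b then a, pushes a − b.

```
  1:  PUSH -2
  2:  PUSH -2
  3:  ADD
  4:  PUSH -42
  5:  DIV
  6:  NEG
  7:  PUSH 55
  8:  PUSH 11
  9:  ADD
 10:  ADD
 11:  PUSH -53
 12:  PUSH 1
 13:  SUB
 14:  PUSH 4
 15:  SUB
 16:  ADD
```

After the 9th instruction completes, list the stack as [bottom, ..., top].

[0, 66]

PUSH -2  → -2
PUSH -2  → -2 -2
ADD      → -4
PUSH -42 → -4 -42
DIV      → 0
NEG      → 0
PUSH 55  → 0 55
PUSH 11  → 0 55 11
ADD      → 0 66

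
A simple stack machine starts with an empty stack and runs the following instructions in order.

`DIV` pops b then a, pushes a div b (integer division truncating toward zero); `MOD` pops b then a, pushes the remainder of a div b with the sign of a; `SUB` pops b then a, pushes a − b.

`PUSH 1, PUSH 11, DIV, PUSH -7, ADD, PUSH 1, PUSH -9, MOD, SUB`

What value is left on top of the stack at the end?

-8

PUSH 1  → 1
PUSH 11 → 1 11
DIV     → 0
PUSH -7 → 0 -7
ADD     → -7
PUSH 1  → -7 1
PUSH -9 → -7 1 -9
MOD     → -7 1
SUB     → -8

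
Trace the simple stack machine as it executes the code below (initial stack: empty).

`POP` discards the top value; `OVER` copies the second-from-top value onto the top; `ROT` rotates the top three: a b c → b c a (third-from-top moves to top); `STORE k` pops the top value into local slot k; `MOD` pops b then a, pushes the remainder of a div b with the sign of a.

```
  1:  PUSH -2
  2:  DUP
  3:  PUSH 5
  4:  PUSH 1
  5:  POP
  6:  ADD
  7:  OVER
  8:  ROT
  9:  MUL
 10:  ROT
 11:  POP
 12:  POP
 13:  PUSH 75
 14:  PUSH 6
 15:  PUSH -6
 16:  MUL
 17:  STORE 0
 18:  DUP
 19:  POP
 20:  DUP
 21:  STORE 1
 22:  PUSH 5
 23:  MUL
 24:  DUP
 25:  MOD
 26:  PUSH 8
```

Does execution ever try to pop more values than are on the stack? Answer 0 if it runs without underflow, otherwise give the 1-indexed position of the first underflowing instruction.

10

PUSH -2 -> [-2]
DUP     -> [-2, -2]
PUSH 5  -> [-2, -2, 5]
PUSH 1  -> [-2, -2, 5, 1]
POP     -> [-2, -2, 5]
ADD     -> [-2, 3]
OVER    -> [-2, 3, -2]
ROT     -> [3, -2, -2]
MUL     -> [3, 4]
ROT  — needs 3 operands, stack has 2 → underflow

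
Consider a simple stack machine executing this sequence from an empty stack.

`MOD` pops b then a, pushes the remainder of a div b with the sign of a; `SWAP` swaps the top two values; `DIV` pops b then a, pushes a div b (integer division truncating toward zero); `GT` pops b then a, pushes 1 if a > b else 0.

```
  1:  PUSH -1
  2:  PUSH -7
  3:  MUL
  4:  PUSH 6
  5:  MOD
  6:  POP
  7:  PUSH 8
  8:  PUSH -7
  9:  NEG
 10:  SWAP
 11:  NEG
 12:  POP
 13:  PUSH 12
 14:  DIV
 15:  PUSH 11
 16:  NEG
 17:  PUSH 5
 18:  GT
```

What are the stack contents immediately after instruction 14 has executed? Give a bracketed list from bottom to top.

PUSH -1 : [-1]
PUSH -7 : [-1, -7]
MUL     : [7]
PUSH 6  : [7, 6]
MOD     : [1]
POP     : []
PUSH 8  : [8]
PUSH -7 : [8, -7]
NEG     : [8, 7]
SWAP    : [7, 8]
NEG     : [7, -8]
POP     : [7]
PUSH 12 : [7, 12]
DIV     : [0]

[0]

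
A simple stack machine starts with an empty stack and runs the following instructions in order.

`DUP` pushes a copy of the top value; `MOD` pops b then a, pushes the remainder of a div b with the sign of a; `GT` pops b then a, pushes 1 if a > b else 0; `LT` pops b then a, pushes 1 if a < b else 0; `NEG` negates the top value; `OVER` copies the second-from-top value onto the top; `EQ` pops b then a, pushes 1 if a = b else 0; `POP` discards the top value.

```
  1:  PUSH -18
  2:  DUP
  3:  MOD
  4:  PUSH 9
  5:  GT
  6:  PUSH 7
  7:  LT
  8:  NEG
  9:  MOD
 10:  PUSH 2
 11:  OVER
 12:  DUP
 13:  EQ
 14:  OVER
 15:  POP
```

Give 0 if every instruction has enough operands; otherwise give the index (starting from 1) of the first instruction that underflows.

PUSH -18 : -18
DUP      : -18 -18
MOD      : 0
PUSH 9   : 0 9
GT       : 0
PUSH 7   : 0 7
LT       : 1
NEG      : -1
MOD  — needs 2 operands, stack has 1 → underflow

9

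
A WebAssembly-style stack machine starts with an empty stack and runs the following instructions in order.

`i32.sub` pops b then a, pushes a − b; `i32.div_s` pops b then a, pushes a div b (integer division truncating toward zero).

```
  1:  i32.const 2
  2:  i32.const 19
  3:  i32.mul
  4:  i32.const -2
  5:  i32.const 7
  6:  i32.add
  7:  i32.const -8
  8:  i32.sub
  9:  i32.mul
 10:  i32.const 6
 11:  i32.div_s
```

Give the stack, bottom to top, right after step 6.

i32.const 2   2
i32.const 19  2 19
i32.mul       38
i32.const -2  38 -2
i32.const 7   38 -2 7
i32.add       38 5

[38, 5]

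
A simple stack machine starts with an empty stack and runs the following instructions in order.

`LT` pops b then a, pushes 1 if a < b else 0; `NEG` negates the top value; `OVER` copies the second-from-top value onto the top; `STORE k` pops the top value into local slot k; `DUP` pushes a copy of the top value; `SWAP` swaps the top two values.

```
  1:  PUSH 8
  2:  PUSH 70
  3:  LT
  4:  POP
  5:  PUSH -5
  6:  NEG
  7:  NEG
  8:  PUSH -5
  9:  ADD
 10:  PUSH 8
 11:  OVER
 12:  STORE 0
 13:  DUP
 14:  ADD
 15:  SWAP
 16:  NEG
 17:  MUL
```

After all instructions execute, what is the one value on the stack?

PUSH 8   8
PUSH 70  8 70
LT       1
POP      (empty)
PUSH -5  -5
NEG      5
NEG      -5
PUSH -5  -5 -5
ADD      -10
PUSH 8   -10 8
OVER     -10 8 -10
STORE 0  -10 8
DUP      -10 8 8
ADD      -10 16
SWAP     16 -10
NEG      16 10
MUL      160

160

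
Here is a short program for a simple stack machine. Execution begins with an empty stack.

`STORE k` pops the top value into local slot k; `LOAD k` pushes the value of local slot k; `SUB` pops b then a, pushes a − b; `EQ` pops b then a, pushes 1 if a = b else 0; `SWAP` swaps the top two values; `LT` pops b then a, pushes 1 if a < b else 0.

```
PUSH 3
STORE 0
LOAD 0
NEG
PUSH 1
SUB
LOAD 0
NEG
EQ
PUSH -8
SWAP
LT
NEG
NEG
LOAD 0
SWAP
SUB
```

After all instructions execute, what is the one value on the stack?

PUSH 3  → 3
STORE 0 → (empty)
LOAD 0  → 3
NEG     → -3
PUSH 1  → -3 1
SUB     → -4
LOAD 0  → -4 3
NEG     → -4 -3
EQ      → 0
PUSH -8 → 0 -8
SWAP    → -8 0
LT      → 1
NEG     → -1
NEG     → 1
LOAD 0  → 1 3
SWAP    → 3 1
SUB     → 2

2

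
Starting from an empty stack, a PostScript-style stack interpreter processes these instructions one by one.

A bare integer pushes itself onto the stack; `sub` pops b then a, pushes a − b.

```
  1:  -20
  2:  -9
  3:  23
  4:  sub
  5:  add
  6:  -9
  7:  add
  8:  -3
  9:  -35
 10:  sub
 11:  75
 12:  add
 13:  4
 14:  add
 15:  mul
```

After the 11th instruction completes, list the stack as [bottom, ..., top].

[-61, 32, 75]

-20 : [-20]
-9  : [-20, -9]
23  : [-20, -9, 23]
sub : [-20, -32]
add : [-52]
-9  : [-52, -9]
add : [-61]
-3  : [-61, -3]
-35 : [-61, -3, -35]
sub : [-61, 32]
75  : [-61, 32, 75]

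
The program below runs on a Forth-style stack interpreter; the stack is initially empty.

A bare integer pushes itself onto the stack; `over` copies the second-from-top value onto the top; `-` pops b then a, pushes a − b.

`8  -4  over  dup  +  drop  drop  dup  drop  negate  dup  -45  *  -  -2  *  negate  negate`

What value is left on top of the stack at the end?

8      -> [8]
-4     -> [8, -4]
over   -> [8, -4, 8]
dup    -> [8, -4, 8, 8]
+      -> [8, -4, 16]
drop   -> [8, -4]
drop   -> [8]
dup    -> [8, 8]
drop   -> [8]
negate -> [-8]
dup    -> [-8, -8]
-45    -> [-8, -8, -45]
*      -> [-8, 360]
-      -> [-368]
-2     -> [-368, -2]
*      -> [736]
negate -> [-736]
negate -> [736]

736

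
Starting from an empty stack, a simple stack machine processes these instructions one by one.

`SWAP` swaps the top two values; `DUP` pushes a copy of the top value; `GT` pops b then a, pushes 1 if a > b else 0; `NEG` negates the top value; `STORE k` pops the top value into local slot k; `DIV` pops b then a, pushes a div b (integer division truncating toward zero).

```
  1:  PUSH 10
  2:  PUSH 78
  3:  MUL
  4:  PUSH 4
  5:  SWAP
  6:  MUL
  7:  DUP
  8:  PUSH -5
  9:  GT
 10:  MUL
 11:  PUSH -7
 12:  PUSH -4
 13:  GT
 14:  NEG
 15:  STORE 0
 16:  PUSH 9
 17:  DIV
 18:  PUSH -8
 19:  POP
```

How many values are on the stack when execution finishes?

PUSH 10 → 10
PUSH 78 → 10 78
MUL     → 780
PUSH 4  → 780 4
SWAP    → 4 780
MUL     → 3120
DUP     → 3120 3120
PUSH -5 → 3120 3120 -5
GT      → 3120 1
MUL     → 3120
PUSH -7 → 3120 -7
PUSH -4 → 3120 -7 -4
GT      → 3120 0
NEG     → 3120 0
STORE 0 → 3120
PUSH 9  → 3120 9
DIV     → 346
PUSH -8 → 346 -8
POP     → 346

1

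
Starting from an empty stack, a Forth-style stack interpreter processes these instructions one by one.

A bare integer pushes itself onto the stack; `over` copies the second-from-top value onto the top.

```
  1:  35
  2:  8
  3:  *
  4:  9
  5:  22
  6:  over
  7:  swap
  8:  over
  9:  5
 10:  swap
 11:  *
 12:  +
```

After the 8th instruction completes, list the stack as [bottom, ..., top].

[280, 9, 9, 22, 9]

35   : [35]
8    : [35, 8]
*    : [280]
9    : [280, 9]
22   : [280, 9, 22]
over : [280, 9, 22, 9]
swap : [280, 9, 9, 22]
over : [280, 9, 9, 22, 9]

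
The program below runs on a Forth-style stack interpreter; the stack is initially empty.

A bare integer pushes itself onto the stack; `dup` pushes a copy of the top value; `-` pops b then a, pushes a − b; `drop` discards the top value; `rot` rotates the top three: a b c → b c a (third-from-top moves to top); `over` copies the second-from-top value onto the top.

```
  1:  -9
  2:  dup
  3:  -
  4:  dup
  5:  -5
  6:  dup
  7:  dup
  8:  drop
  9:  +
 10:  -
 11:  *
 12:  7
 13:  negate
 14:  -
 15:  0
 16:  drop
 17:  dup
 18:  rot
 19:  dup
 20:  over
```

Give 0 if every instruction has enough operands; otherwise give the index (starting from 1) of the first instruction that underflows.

18

-9     → [-9]
dup    → [-9, -9]
-      → [0]
dup    → [0, 0]
-5     → [0, 0, -5]
dup    → [0, 0, -5, -5]
dup    → [0, 0, -5, -5, -5]
drop   → [0, 0, -5, -5]
+      → [0, 0, -10]
-      → [0, 10]
*      → [0]
7      → [0, 7]
negate → [0, -7]
-      → [7]
0      → [7, 0]
drop   → [7]
dup    → [7, 7]
rot  — needs 3 operands, stack has 2 → underflow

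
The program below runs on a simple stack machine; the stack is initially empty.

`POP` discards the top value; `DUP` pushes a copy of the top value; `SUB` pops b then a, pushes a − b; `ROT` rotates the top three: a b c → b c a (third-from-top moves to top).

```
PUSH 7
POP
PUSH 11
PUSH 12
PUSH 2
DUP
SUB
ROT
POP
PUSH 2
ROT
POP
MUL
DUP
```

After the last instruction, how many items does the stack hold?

2

PUSH 7   [7]
POP      []
PUSH 11  [11]
PUSH 12  [11, 12]
PUSH 2   [11, 12, 2]
DUP      [11, 12, 2, 2]
SUB      [11, 12, 0]
ROT      [12, 0, 11]
POP      [12, 0]
PUSH 2   [12, 0, 2]
ROT      [0, 2, 12]
POP      [0, 2]
MUL      [0]
DUP      [0, 0]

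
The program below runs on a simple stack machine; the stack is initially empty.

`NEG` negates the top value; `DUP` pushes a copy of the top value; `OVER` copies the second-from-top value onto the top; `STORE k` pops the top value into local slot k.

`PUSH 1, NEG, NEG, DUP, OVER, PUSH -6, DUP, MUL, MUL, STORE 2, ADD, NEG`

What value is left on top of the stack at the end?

-2

PUSH 1  -> 1
NEG     -> -1
NEG     -> 1
DUP     -> 1 1
OVER    -> 1 1 1
PUSH -6 -> 1 1 1 -6
DUP     -> 1 1 1 -6 -6
MUL     -> 1 1 1 36
MUL     -> 1 1 36
STORE 2 -> 1 1
ADD     -> 2
NEG     -> -2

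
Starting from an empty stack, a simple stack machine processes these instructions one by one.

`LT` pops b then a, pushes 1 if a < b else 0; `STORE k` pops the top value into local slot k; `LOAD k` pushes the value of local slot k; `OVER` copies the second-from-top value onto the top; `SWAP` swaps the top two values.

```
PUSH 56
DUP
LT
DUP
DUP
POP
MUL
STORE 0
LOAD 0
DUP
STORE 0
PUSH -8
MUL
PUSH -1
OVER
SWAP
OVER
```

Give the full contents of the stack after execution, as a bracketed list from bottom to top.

PUSH 56  [56]
DUP      [56, 56]
LT       [0]
DUP      [0, 0]
DUP      [0, 0, 0]
POP      [0, 0]
MUL      [0]
STORE 0  []
LOAD 0   [0]
DUP      [0, 0]
STORE 0  [0]
PUSH -8  [0, -8]
MUL      [0]
PUSH -1  [0, -1]
OVER     [0, -1, 0]
SWAP     [0, 0, -1]
OVER     [0, 0, -1, 0]

[0, 0, -1, 0]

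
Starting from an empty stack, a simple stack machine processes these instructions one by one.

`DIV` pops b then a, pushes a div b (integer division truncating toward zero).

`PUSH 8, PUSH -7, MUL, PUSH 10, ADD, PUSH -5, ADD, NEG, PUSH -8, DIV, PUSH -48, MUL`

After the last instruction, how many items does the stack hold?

1

PUSH 8   -> [8]
PUSH -7  -> [8, -7]
MUL      -> [-56]
PUSH 10  -> [-56, 10]
ADD      -> [-46]
PUSH -5  -> [-46, -5]
ADD      -> [-51]
NEG      -> [51]
PUSH -8  -> [51, -8]
DIV      -> [-6]
PUSH -48 -> [-6, -48]
MUL      -> [288]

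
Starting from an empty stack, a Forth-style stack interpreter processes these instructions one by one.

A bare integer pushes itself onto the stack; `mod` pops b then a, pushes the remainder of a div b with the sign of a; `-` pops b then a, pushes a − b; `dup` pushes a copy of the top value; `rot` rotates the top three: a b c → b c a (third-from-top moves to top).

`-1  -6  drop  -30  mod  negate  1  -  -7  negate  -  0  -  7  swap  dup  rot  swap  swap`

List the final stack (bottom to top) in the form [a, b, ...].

-1     : [-1]
-6     : [-1, -6]
drop   : [-1]
-30    : [-1, -30]
mod    : [-1]
negate : [1]
1      : [1, 1]
-      : [0]
-7     : [0, -7]
negate : [0, 7]
-      : [-7]
0      : [-7, 0]
-      : [-7]
7      : [-7, 7]
swap   : [7, -7]
dup    : [7, -7, -7]
rot    : [-7, -7, 7]
swap   : [-7, 7, -7]
swap   : [-7, -7, 7]

[-7, -7, 7]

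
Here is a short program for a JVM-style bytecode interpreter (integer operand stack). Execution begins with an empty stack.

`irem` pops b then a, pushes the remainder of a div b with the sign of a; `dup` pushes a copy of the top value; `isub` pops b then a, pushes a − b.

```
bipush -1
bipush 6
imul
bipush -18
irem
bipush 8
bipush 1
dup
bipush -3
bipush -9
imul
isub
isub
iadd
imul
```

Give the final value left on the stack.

bipush -1  → -1
bipush 6   → -1 6
imul       → -6
bipush -18 → -6 -18
irem       → -6
bipush 8   → -6 8
bipush 1   → -6 8 1
dup        → -6 8 1 1
bipush -3  → -6 8 1 1 -3
bipush -9  → -6 8 1 1 -3 -9
imul       → -6 8 1 1 27
isub       → -6 8 1 -26
isub       → -6 8 27
iadd       → -6 35
imul       → -210

-210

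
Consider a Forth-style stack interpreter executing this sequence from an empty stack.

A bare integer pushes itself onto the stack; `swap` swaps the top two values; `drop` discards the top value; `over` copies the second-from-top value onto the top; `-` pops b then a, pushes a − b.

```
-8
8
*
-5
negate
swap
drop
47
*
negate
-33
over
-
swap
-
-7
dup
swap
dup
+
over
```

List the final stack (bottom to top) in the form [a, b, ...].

[437, -7, -14, -7]

-8     : -8
8      : -8 8
*      : -64
-5     : -64 -5
negate : -64 5
swap   : 5 -64
drop   : 5
47     : 5 47
*      : 235
negate : -235
-33    : -235 -33
over   : -235 -33 -235
-      : -235 202
swap   : 202 -235
-      : 437
-7     : 437 -7
dup    : 437 -7 -7
swap   : 437 -7 -7
dup    : 437 -7 -7 -7
+      : 437 -7 -14
over   : 437 -7 -14 -7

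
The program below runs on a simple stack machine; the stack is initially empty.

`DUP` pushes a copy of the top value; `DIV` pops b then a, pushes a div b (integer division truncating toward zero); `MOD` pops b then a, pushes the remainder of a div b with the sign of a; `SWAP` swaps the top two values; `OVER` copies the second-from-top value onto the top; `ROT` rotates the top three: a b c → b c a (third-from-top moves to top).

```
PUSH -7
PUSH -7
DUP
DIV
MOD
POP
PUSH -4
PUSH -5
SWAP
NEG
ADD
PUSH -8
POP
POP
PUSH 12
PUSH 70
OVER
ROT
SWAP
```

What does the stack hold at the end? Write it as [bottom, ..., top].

PUSH -7 : -7
PUSH -7 : -7 -7
DUP     : -7 -7 -7
DIV     : -7 1
MOD     : 0
POP     : (empty)
PUSH -4 : -4
PUSH -5 : -4 -5
SWAP    : -5 -4
NEG     : -5 4
ADD     : -1
PUSH -8 : -1 -8
POP     : -1
POP     : (empty)
PUSH 12 : 12
PUSH 70 : 12 70
OVER    : 12 70 12
ROT     : 70 12 12
SWAP    : 70 12 12

[70, 12, 12]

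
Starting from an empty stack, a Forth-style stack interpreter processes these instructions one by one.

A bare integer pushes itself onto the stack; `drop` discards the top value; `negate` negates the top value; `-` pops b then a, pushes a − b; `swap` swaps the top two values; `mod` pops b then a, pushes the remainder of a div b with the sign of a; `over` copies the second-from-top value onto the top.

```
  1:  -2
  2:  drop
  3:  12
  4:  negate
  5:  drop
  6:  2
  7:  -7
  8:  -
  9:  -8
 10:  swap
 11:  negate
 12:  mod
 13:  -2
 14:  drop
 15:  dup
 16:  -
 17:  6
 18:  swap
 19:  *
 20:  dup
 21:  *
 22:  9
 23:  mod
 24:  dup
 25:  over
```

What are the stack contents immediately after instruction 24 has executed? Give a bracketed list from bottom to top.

-2      -2
drop    (empty)
12      12
negate  -12
drop    (empty)
2       2
-7      2 -7
-       9
-8      9 -8
swap    -8 9
negate  -8 -9
mod     -8
-2      -8 -2
drop    -8
dup     -8 -8
-       0
6       0 6
swap    6 0
*       0
dup     0 0
*       0
9       0 9
mod     0
dup     0 0

[0, 0]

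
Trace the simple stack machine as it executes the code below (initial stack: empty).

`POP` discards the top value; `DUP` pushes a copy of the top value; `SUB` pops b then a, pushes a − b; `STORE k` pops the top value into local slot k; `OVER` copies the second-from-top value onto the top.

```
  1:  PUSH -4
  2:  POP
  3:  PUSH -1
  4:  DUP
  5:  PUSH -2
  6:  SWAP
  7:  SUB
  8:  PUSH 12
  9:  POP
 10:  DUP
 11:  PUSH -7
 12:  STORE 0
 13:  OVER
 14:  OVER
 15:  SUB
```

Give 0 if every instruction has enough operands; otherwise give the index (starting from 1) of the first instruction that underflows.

0

PUSH -4  [-4]
POP      []
PUSH -1  [-1]
DUP      [-1, -1]
PUSH -2  [-1, -1, -2]
SWAP     [-1, -2, -1]
SUB      [-1, -1]
PUSH 12  [-1, -1, 12]
POP      [-1, -1]
DUP      [-1, -1, -1]
PUSH -7  [-1, -1, -1, -7]
STORE 0  [-1, -1, -1]
OVER     [-1, -1, -1, -1]
OVER     [-1, -1, -1, -1, -1]
SUB      [-1, -1, -1, 0]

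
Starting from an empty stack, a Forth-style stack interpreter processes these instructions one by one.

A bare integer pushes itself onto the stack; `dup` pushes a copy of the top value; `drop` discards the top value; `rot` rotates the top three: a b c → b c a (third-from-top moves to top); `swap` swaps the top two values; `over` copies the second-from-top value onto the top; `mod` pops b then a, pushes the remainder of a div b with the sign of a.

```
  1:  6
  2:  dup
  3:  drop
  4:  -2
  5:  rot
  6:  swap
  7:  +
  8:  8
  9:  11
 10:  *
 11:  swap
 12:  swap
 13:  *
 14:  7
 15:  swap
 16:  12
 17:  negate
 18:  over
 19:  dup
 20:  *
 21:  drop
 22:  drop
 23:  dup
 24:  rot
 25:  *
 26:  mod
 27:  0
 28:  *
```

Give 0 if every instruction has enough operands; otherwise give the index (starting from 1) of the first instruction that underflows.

5

6    → [6]
dup  → [6, 6]
drop → [6]
-2   → [6, -2]
rot  — needs 3 operands, stack has 2 → underflow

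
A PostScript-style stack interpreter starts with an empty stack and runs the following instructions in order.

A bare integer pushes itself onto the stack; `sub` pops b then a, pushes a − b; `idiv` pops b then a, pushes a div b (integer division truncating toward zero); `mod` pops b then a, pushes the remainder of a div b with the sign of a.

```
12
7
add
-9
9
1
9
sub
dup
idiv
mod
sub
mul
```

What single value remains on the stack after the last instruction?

-171

12   -> [12]
7    -> [12, 7]
add  -> [19]
-9   -> [19, -9]
9    -> [19, -9, 9]
1    -> [19, -9, 9, 1]
9    -> [19, -9, 9, 1, 9]
sub  -> [19, -9, 9, -8]
dup  -> [19, -9, 9, -8, -8]
idiv -> [19, -9, 9, 1]
mod  -> [19, -9, 0]
sub  -> [19, -9]
mul  -> [-171]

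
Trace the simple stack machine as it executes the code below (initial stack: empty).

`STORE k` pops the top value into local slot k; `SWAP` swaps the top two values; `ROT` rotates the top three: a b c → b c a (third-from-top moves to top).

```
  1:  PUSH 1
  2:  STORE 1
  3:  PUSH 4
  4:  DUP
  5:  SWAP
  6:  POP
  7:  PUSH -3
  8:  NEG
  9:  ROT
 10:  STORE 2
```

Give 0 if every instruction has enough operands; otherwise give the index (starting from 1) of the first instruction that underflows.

PUSH 1   [1]
STORE 1  []
PUSH 4   [4]
DUP      [4, 4]
SWAP     [4, 4]
POP      [4]
PUSH -3  [4, -3]
NEG      [4, 3]
ROT  — needs 3 operands, stack has 2 → underflow

9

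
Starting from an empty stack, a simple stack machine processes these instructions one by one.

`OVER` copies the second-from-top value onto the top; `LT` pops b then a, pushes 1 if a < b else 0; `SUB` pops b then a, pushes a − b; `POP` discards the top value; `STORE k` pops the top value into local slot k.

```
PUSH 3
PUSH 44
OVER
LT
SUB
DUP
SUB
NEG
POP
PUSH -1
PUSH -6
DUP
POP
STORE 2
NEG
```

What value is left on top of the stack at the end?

PUSH 3  → [3]
PUSH 44 → [3, 44]
OVER    → [3, 44, 3]
LT      → [3, 0]
SUB     → [3]
DUP     → [3, 3]
SUB     → [0]
NEG     → [0]
POP     → []
PUSH -1 → [-1]
PUSH -6 → [-1, -6]
DUP     → [-1, -6, -6]
POP     → [-1, -6]
STORE 2 → [-1]
NEG     → [1]

1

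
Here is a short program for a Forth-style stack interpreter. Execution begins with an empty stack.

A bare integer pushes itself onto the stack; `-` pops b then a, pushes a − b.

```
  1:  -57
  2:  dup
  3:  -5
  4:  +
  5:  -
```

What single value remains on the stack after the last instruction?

5

-57 : [-57]
dup : [-57, -57]
-5  : [-57, -57, -5]
+   : [-57, -62]
-   : [5]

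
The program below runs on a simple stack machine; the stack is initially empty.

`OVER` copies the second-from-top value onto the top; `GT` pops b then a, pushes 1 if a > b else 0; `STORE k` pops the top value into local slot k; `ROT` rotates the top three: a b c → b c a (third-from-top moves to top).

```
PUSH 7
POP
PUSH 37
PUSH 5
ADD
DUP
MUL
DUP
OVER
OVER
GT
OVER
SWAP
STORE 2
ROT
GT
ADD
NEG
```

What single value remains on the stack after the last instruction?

-1764

PUSH 7  -> 7
POP     -> (empty)
PUSH 37 -> 37
PUSH 5  -> 37 5
ADD     -> 42
DUP     -> 42 42
MUL     -> 1764
DUP     -> 1764 1764
OVER    -> 1764 1764 1764
OVER    -> 1764 1764 1764 1764
GT      -> 1764 1764 0
OVER    -> 1764 1764 0 1764
SWAP    -> 1764 1764 1764 0
STORE 2 -> 1764 1764 1764
ROT     -> 1764 1764 1764
GT      -> 1764 0
ADD     -> 1764
NEG     -> -1764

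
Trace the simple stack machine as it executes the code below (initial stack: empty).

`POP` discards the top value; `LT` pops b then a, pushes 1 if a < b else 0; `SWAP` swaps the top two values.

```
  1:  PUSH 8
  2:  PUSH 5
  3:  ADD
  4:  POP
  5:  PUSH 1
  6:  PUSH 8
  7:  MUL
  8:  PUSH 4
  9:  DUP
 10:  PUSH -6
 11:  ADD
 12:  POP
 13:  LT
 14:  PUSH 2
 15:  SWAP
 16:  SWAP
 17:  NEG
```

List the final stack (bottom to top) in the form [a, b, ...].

PUSH 8  -> [8]
PUSH 5  -> [8, 5]
ADD     -> [13]
POP     -> []
PUSH 1  -> [1]
PUSH 8  -> [1, 8]
MUL     -> [8]
PUSH 4  -> [8, 4]
DUP     -> [8, 4, 4]
PUSH -6 -> [8, 4, 4, -6]
ADD     -> [8, 4, -2]
POP     -> [8, 4]
LT      -> [0]
PUSH 2  -> [0, 2]
SWAP    -> [2, 0]
SWAP    -> [0, 2]
NEG     -> [0, -2]

[0, -2]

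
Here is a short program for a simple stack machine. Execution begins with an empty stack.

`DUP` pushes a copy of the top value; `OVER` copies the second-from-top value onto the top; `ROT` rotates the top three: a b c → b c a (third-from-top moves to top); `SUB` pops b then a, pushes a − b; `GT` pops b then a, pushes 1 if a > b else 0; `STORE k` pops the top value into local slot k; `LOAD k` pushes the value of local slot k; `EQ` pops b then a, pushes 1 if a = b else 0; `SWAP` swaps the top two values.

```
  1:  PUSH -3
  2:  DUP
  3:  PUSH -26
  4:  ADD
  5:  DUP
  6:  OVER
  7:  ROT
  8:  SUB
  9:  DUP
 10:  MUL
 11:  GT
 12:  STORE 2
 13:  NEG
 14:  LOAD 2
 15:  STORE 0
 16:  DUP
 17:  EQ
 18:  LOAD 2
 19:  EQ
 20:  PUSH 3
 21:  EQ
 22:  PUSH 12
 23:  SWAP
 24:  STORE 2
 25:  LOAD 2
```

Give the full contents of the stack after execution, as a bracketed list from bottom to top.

PUSH -3  -> [-3]
DUP      -> [-3, -3]
PUSH -26 -> [-3, -3, -26]
ADD      -> [-3, -29]
DUP      -> [-3, -29, -29]
OVER     -> [-3, -29, -29, -29]
ROT      -> [-3, -29, -29, -29]
SUB      -> [-3, -29, 0]
DUP      -> [-3, -29, 0, 0]
MUL      -> [-3, -29, 0]
GT       -> [-3, 0]
STORE 2  -> [-3]
NEG      -> [3]
LOAD 2   -> [3, 0]
STORE 0  -> [3]
DUP      -> [3, 3]
EQ       -> [1]
LOAD 2   -> [1, 0]
EQ       -> [0]
PUSH 3   -> [0, 3]
EQ       -> [0]
PUSH 12  -> [0, 12]
SWAP     -> [12, 0]
STORE 2  -> [12]
LOAD 2   -> [12, 0]

[12, 0]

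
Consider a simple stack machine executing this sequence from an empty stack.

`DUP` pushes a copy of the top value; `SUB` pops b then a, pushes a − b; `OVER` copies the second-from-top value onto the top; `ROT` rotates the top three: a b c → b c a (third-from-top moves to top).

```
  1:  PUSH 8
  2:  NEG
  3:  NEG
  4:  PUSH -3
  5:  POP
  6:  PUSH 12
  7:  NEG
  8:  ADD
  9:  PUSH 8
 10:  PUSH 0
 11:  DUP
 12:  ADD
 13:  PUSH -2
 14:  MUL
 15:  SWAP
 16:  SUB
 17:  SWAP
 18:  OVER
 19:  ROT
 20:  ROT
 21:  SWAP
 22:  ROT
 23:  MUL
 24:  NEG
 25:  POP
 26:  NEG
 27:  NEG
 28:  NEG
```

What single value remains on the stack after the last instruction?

4

PUSH 8  → [8]
NEG     → [-8]
NEG     → [8]
PUSH -3 → [8, -3]
POP     → [8]
PUSH 12 → [8, 12]
NEG     → [8, -12]
ADD     → [-4]
PUSH 8  → [-4, 8]
PUSH 0  → [-4, 8, 0]
DUP     → [-4, 8, 0, 0]
ADD     → [-4, 8, 0]
PUSH -2 → [-4, 8, 0, -2]
MUL     → [-4, 8, 0]
SWAP    → [-4, 0, 8]
SUB     → [-4, -8]
SWAP    → [-8, -4]
OVER    → [-8, -4, -8]
ROT     → [-4, -8, -8]
ROT     → [-8, -8, -4]
SWAP    → [-8, -4, -8]
ROT     → [-4, -8, -8]
MUL     → [-4, 64]
NEG     → [-4, -64]
POP     → [-4]
NEG     → [4]
NEG     → [-4]
NEG     → [4]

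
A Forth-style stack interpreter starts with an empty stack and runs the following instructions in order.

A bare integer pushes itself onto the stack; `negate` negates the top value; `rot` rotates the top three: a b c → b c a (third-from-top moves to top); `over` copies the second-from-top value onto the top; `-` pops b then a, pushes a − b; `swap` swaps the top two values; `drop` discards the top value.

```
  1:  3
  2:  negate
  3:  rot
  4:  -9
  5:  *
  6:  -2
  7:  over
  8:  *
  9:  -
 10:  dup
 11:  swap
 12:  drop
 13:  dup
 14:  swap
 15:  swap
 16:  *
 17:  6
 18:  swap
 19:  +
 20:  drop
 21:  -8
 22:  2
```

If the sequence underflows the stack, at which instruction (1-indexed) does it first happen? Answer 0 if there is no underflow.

3      → [3]
negate → [-3]
rot  — needs 3 operands, stack has 1 → underflow

3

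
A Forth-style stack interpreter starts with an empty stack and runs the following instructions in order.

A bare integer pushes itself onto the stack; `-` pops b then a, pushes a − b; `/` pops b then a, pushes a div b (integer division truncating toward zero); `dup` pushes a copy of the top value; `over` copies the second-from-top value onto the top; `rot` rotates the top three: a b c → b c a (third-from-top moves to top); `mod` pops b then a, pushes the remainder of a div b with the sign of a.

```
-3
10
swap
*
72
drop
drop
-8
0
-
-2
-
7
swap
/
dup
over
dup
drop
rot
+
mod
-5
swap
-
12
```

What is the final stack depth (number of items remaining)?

-3   → [-3]
10   → [-3, 10]
swap → [10, -3]
*    → [-30]
72   → [-30, 72]
drop → [-30]
drop → []
-8   → [-8]
0    → [-8, 0]
-    → [-8]
-2   → [-8, -2]
-    → [-6]
7    → [-6, 7]
swap → [7, -6]
/    → [-1]
dup  → [-1, -1]
over → [-1, -1, -1]
dup  → [-1, -1, -1, -1]
drop → [-1, -1, -1]
rot  → [-1, -1, -1]
+    → [-1, -2]
mod  → [-1]
-5   → [-1, -5]
swap → [-5, -1]
-    → [-4]
12   → [-4, 12]

2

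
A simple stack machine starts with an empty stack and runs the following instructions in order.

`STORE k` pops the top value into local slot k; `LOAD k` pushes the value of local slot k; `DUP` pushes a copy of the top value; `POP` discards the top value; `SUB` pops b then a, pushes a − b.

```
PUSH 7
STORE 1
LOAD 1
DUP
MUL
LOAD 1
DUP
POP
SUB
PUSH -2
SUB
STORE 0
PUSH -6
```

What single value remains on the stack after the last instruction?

PUSH 7  → [7]
STORE 1 → []
LOAD 1  → [7]
DUP     → [7, 7]
MUL     → [49]
LOAD 1  → [49, 7]
DUP     → [49, 7, 7]
POP     → [49, 7]
SUB     → [42]
PUSH -2 → [42, -2]
SUB     → [44]
STORE 0 → []
PUSH -6 → [-6]

-6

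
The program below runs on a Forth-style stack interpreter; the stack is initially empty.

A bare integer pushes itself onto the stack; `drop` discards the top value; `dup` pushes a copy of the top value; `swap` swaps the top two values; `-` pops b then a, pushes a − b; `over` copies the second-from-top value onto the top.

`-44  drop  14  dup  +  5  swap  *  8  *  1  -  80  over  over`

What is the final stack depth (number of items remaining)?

-44  : [-44]
drop : []
14   : [14]
dup  : [14, 14]
+    : [28]
5    : [28, 5]
swap : [5, 28]
*    : [140]
8    : [140, 8]
*    : [1120]
1    : [1120, 1]
-    : [1119]
80   : [1119, 80]
over : [1119, 80, 1119]
over : [1119, 80, 1119, 80]

4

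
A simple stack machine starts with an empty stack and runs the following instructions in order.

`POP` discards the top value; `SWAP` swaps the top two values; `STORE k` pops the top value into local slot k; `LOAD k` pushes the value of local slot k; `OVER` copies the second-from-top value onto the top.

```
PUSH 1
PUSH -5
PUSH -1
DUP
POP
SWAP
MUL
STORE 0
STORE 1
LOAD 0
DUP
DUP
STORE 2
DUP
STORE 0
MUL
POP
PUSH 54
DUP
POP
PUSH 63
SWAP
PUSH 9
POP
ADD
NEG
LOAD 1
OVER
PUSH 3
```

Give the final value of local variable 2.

5

PUSH 1  → [1]
PUSH -5 → [1, -5]
PUSH -1 → [1, -5, -1]
DUP     → [1, -5, -1, -1]
POP     → [1, -5, -1]
SWAP    → [1, -1, -5]
MUL     → [1, 5]
STORE 0 → [1]
STORE 1 → []
LOAD 0  → [5]
DUP     → [5, 5]
DUP     → [5, 5, 5]
STORE 2 → [5, 5]
DUP     → [5, 5, 5]
STORE 0 → [5, 5]
MUL     → [25]
POP     → []
PUSH 54 → [54]
DUP     → [54, 54]
POP     → [54]
PUSH 63 → [54, 63]
SWAP    → [63, 54]
PUSH 9  → [63, 54, 9]
POP     → [63, 54]
ADD     → [117]
NEG     → [-117]
LOAD 1  → [-117, 1]
OVER    → [-117, 1, -117]
PUSH 3  → [-117, 1, -117, 3]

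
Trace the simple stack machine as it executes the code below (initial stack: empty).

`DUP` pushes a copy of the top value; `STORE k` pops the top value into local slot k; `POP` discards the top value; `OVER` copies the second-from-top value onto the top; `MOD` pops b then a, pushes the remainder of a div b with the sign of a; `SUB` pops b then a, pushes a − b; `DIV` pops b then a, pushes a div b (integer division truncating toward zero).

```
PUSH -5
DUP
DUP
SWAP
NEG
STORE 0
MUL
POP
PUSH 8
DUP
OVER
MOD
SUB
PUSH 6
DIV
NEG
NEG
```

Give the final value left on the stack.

PUSH -5  [-5]
DUP      [-5, -5]
DUP      [-5, -5, -5]
SWAP     [-5, -5, -5]
NEG      [-5, -5, 5]
STORE 0  [-5, -5]
MUL      [25]
POP      []
PUSH 8   [8]
DUP      [8, 8]
OVER     [8, 8, 8]
MOD      [8, 0]
SUB      [8]
PUSH 6   [8, 6]
DIV      [1]
NEG      [-1]
NEG      [1]

1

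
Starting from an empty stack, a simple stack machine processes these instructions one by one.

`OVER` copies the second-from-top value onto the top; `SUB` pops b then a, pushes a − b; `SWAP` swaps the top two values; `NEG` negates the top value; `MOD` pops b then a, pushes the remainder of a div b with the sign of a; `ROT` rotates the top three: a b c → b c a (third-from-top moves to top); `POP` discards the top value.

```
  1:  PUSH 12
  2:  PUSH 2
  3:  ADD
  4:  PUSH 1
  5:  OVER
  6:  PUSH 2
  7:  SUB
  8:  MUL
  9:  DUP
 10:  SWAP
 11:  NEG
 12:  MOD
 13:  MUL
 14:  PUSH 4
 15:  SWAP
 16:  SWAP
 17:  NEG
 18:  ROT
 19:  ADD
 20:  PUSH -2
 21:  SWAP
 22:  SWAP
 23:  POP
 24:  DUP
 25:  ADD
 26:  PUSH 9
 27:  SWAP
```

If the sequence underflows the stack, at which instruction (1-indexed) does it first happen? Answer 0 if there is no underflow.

PUSH 12 -> 12
PUSH 2  -> 12 2
ADD     -> 14
PUSH 1  -> 14 1
OVER    -> 14 1 14
PUSH 2  -> 14 1 14 2
SUB     -> 14 1 12
MUL     -> 14 12
DUP     -> 14 12 12
SWAP    -> 14 12 12
NEG     -> 14 12 -12
MOD     -> 14 0
MUL     -> 0
PUSH 4  -> 0 4
SWAP    -> 4 0
SWAP    -> 0 4
NEG     -> 0 -4
ROT  — needs 3 operands, stack has 2 → underflow

18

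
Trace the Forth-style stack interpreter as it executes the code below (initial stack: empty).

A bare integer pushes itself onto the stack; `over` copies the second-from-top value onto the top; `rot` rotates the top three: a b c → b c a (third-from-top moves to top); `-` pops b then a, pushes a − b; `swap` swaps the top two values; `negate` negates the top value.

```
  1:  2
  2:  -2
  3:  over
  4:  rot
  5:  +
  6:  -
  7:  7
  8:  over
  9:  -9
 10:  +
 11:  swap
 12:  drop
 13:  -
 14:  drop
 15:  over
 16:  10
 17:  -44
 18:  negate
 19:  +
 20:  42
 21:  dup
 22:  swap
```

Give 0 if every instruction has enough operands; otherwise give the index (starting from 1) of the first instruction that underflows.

15

2    -> 2
-2   -> 2 -2
over -> 2 -2 2
rot  -> -2 2 2
+    -> -2 4
-    -> -6
7    -> -6 7
over -> -6 7 -6
-9   -> -6 7 -6 -9
+    -> -6 7 -15
swap -> -6 -15 7
drop -> -6 -15
-    -> 9
drop -> (empty)
over  — needs 2 operands, stack has 0 → underflow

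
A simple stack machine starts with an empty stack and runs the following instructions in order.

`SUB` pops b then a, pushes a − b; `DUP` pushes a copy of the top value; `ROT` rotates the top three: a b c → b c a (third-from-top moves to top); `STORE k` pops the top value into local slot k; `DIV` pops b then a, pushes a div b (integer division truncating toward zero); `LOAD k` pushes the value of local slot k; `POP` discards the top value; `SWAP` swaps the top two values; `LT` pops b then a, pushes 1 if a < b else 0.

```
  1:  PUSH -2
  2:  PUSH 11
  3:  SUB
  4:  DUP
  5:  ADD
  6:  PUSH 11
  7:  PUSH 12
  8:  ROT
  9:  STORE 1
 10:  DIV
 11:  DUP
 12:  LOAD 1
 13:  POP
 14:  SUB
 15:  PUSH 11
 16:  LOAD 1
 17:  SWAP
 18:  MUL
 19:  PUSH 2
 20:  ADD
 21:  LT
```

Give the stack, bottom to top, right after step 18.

[0, -286]

PUSH -2 -> [-2]
PUSH 11 -> [-2, 11]
SUB     -> [-13]
DUP     -> [-13, -13]
ADD     -> [-26]
PUSH 11 -> [-26, 11]
PUSH 12 -> [-26, 11, 12]
ROT     -> [11, 12, -26]
STORE 1 -> [11, 12]
DIV     -> [0]
DUP     -> [0, 0]
LOAD 1  -> [0, 0, -26]
POP     -> [0, 0]
SUB     -> [0]
PUSH 11 -> [0, 11]
LOAD 1  -> [0, 11, -26]
SWAP    -> [0, -26, 11]
MUL     -> [0, -286]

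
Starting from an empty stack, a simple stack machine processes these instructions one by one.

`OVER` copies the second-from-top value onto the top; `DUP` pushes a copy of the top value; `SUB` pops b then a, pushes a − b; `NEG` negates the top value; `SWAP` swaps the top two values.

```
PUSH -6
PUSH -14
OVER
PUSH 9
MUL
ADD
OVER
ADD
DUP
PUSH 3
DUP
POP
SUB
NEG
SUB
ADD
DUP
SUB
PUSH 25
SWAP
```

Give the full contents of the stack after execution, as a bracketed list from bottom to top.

PUSH -6   -6
PUSH -14  -6 -14
OVER      -6 -14 -6
PUSH 9    -6 -14 -6 9
MUL       -6 -14 -54
ADD       -6 -68
OVER      -6 -68 -6
ADD       -6 -74
DUP       -6 -74 -74
PUSH 3    -6 -74 -74 3
DUP       -6 -74 -74 3 3
POP       -6 -74 -74 3
SUB       -6 -74 -77
NEG       -6 -74 77
SUB       -6 -151
ADD       -157
DUP       -157 -157
SUB       0
PUSH 25   0 25
SWAP      25 0

[25, 0]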